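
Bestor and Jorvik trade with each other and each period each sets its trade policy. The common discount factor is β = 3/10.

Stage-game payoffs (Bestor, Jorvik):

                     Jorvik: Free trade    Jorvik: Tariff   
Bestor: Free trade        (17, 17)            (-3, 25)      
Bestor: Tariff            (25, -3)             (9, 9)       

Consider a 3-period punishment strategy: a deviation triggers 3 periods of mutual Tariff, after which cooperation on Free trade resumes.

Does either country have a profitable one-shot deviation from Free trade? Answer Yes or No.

Yes

Comparing payoff streams over the 4 periods until play realigns: cooperate → 17(1+β+…+β^3); deviate → 25 + 9(β+…+β^3).
Cooperation is sustained iff (17−9)(β+…+β^3) ≥ 25−17.
β+…+β^3 = 3/10·(1−(3/10)^3)/(1−3/10) = 0.4170, and (25−17)/(17−9) = 1.0000.
0.4170 < 1.0000, so cooperation is not sustainable.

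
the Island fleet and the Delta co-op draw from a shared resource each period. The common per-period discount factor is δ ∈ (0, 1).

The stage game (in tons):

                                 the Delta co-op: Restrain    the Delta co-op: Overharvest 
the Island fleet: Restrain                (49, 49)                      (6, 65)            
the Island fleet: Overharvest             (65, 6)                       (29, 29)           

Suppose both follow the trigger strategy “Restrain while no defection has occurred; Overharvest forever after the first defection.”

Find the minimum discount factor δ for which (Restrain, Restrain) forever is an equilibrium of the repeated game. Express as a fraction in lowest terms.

4/9

One-period gain from deviating is 65 − 49 = 16. The loss is 49 − 29 = 20 in every subsequent period, with present value 20·δ/(1−δ).
Deviation is unprofitable when 20·δ/(1−δ) ≥ 16, i.e. δ/(1−δ) ≥ 4/5.
Equivalently δ ≥ 16/(16+20) = 4/9.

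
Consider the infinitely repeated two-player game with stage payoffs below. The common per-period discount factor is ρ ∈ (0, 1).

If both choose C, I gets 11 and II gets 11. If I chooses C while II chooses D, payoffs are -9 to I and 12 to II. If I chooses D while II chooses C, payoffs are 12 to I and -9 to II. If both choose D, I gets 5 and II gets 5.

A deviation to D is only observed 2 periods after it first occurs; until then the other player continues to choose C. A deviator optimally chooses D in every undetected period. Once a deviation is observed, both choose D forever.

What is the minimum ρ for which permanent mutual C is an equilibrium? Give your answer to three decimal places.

The best deviation is to choose D for all 2 undetected periods, earning 12 each, then 5 forever once detected.
Deviation value: 12(1−ρ^2)/(1−ρ) + 5ρ^2/(1−ρ); cooperation value: 11/(1−ρ).
IC: 11 ≥ 12(1−ρ^2) + 5ρ^2 = 12 − 7ρ^2.
So ρ^2 ≥ 1/7, giving ρ ≥ (1/7)^(1/2) ≈ 0.378.

0.378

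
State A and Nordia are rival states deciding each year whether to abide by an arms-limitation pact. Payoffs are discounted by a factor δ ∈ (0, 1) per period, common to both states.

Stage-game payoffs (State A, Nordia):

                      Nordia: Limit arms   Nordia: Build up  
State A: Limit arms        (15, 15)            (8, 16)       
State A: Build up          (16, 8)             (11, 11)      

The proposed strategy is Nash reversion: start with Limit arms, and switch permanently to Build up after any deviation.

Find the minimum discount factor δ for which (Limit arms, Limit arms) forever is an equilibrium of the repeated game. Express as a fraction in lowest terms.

Cooperation forever yields 15 each period: 15/(1−δ).
Deviating yields 16 once, then 11 forever: 16 + 11δ/(1−δ).
No profitable deviation requires 15/(1−δ) ≥ 16 + 11δ/(1−δ).
Multiplying by (1−δ): 15 ≥ 16(1−δ) + 11δ = 16 − 5δ.
So 5δ ≥ 1, i.e. δ ≥ 1/5.

1/5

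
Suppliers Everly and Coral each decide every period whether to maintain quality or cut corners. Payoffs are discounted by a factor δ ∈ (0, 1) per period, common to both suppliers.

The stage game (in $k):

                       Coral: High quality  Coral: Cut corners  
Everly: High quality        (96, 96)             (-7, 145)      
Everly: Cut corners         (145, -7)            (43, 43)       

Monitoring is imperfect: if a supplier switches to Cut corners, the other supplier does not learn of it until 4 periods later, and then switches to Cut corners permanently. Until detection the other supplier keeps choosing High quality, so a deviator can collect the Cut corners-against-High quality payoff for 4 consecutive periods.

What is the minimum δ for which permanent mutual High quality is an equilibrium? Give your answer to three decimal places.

A deviator earns 145 for 4 periods, then 43 forever; cooperating earns 96 forever. Multiplying the IC by (1−δ):
96 ≥ 145(1−δ^4) + 43δ^4, so 102·δ^4 ≥ 49 and δ^4 ≥ 49/102.
δ ≥ (49/102)^(1/4) ≈ 0.833.

0.833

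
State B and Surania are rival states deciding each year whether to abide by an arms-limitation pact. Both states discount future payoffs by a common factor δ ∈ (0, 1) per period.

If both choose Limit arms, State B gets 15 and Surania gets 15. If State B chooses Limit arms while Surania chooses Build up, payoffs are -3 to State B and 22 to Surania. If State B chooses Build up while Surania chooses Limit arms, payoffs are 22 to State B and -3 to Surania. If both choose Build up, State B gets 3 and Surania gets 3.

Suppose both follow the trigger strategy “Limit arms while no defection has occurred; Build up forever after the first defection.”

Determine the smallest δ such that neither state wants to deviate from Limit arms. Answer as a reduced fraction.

7/19

One-period gain from deviating is 22 − 15 = 7. The loss is 15 − 3 = 12 in every subsequent period, with present value 12·δ/(1−δ).
Deviation is unprofitable when 12·δ/(1−δ) ≥ 7, i.e. δ/(1−δ) ≥ 7/12.
Equivalently δ ≥ 7/(7+12) = 7/19.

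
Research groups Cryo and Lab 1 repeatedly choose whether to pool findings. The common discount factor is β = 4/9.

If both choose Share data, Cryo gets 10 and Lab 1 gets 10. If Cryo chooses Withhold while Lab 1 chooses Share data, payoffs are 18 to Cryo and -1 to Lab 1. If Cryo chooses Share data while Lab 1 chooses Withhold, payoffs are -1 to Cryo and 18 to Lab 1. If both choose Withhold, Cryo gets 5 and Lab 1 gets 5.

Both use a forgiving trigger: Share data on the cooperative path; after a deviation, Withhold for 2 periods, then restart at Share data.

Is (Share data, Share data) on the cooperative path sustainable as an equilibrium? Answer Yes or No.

No

IC: β+…+β^2 ≥ (18−10)/(10−5) = 8/5.
At β = 4/9: partial sum = 0.6420 < 1.6000. Cooperation not sustainable.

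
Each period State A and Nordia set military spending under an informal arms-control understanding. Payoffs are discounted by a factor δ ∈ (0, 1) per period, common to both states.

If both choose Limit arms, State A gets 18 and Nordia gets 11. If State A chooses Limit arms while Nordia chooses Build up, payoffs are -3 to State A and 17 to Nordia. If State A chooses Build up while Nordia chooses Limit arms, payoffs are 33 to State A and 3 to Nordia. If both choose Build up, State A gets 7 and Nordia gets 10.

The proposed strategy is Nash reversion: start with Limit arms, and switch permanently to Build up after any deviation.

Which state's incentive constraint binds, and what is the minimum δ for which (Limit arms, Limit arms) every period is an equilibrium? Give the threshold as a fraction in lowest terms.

State A: cooperation gives 18 each period; deviation gives 33 once then 7 forever.
  18/(1−δ) ≥ 33 + 7δ/(1−δ) ⇒ δ ≥ 15/26.
Nordia: cooperation gives 11 each period; deviation gives 17 once then 10 forever.
  δ ≥ 6/7.
Both must hold, so the binding constraint is Nordia's: δ ≥ 6/7.

Nordia; δ ≥ 6/7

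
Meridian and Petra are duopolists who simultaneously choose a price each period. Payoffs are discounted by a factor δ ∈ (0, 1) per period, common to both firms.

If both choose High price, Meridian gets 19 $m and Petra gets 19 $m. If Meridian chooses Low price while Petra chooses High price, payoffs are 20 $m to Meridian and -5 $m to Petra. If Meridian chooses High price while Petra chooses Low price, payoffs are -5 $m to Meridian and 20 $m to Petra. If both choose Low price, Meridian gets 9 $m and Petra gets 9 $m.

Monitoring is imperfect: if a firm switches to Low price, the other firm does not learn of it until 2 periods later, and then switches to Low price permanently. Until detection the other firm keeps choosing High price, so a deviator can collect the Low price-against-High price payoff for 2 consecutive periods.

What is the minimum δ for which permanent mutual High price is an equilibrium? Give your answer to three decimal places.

A deviator earns 20 for 2 periods, then 9 forever; cooperating earns 19 forever. Multiplying the IC by (1−δ):
19 ≥ 20(1−δ^2) + 9δ^2, so 11·δ^2 ≥ 1 and δ^2 ≥ 1/11.
δ ≥ (1/11)^(1/2) ≈ 0.302.

0.302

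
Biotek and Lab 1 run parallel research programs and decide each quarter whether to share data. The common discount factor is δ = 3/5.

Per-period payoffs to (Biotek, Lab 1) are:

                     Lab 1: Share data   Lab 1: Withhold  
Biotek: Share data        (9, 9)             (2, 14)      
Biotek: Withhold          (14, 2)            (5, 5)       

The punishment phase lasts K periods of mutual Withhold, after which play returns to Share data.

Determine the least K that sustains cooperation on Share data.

4

No profitable deviation requires (9−5)(δ+…+δ^K) ≥ 14−9, i.e. δ+…+δ^K ≥ 5/4 ≈ 1.2500.
With δ = 3/5, the partial sums are K=1: 0.6000, K=2: 0.9600, K=3: 1.1760, K=4: 1.3056.
K = 4 is the first length at which the sum reaches 1.2500.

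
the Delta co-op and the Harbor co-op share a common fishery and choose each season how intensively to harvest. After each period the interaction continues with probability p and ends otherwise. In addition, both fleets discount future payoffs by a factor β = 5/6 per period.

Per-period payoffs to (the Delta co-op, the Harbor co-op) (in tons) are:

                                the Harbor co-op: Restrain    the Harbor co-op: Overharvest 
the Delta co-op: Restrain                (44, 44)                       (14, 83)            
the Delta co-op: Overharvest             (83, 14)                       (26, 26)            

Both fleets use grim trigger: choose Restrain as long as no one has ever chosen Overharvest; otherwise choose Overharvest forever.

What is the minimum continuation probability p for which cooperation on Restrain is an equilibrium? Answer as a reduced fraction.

With continuation probability p and discount β, the effective per-period discount factor is βp.
Grim-trigger IC: βp ≥ (83−44)/(83−26) = 13/19.
So p ≥ (13/19)/(5/6) = 78/95.

78/95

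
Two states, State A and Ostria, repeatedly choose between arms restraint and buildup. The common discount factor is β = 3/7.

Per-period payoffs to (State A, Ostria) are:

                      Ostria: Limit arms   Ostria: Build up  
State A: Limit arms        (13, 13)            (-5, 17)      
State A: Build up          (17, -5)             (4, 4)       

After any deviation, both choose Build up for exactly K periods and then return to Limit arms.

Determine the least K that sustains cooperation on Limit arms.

2

Need Σ_{k=1}^{K} β^k ≥ (17−13)/(13−4) = 0.4444 at β = 3/7.
At K = 1 the sum is 0.4286 < 0.4444; at K = 2 it is 0.6122 ≥ 0.4444.
So the minimum punishment length is K = 2.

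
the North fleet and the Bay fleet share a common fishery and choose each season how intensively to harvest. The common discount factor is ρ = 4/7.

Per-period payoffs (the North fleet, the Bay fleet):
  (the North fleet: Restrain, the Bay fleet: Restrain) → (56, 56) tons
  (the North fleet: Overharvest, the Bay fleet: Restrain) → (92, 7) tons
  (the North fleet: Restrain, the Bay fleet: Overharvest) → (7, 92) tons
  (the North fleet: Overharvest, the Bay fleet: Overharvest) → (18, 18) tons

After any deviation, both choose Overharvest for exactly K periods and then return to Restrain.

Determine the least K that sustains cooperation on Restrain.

IC: ρ(1−ρ^K)/(1−ρ) ≥ (92−56)/(56−18) = 18/19.
With ρ = 4/7: need 1 − ρ^K ≥ 18/19·(1−4/7)/(4/7), i.e. ρ^K ≤ 0.2895.
Since (4/7)^2 = 0.3265 and (4/7)^3 = 0.1866, the smallest such K is 3.

3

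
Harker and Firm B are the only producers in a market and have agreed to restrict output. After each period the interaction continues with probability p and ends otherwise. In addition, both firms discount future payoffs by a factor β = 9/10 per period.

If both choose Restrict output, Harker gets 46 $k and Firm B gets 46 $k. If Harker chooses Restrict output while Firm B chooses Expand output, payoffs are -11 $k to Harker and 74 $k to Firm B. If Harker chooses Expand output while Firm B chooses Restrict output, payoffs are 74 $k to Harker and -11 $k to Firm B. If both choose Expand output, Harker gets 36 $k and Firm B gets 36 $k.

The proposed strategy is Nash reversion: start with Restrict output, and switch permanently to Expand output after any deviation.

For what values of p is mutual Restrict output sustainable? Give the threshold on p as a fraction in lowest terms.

140/171

Expected continuation weight on next period's payoff is β·p = 9/10·p, which plays the role of the discount factor.
Cooperation requires 9/10·p ≥ (74−46)/(74−36) = 14/19, hence p ≥ 140/171.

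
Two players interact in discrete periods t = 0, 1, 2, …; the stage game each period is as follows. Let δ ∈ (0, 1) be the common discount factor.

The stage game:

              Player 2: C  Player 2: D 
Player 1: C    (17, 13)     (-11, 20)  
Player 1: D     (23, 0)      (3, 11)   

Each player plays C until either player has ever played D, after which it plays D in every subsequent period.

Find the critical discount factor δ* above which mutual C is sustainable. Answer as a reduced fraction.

7/9

Player 1: cooperation gives 17 each period; deviation gives 23 once then 3 forever.
  17/(1−δ) ≥ 23 + 3δ/(1−δ) ⇒ δ ≥ 6/20 = 3/10.
Player 2: cooperation gives 13 each period; deviation gives 20 once then 11 forever.
  δ ≥ 7/9.
Both must hold, so the binding constraint is Player 2's: δ ≥ 7/9.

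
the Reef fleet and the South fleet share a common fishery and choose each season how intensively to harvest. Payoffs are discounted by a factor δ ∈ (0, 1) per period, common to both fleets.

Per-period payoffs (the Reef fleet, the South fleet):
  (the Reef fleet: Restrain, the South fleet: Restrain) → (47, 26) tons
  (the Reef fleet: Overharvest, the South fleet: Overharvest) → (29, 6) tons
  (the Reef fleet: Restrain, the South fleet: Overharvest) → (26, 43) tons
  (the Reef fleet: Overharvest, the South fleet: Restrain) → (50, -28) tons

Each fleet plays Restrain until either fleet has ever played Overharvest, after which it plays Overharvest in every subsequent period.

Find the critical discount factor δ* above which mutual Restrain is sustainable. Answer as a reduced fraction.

the Reef fleet's threshold: (50−47)/(50−29) = 1/7.
the South fleet's threshold: (43−26)/(43−6) = 17/37.
1/7 < 17/37, so the South fleet binds and δ* = 17/37.

17/37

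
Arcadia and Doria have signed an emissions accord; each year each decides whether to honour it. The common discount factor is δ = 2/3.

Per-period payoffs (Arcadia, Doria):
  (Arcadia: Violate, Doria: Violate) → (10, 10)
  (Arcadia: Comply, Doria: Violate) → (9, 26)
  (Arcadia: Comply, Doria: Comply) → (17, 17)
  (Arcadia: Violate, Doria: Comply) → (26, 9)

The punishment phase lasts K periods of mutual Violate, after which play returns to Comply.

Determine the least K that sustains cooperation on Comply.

Need Σ_{k=1}^{K} δ^k ≥ (26−17)/(17−10) = 1.2857 at δ = 2/3.
At K = 2 the sum is 1.1111 < 1.2857; at K = 3 it is 1.4074 ≥ 1.2857.
So the minimum punishment length is K = 3.

3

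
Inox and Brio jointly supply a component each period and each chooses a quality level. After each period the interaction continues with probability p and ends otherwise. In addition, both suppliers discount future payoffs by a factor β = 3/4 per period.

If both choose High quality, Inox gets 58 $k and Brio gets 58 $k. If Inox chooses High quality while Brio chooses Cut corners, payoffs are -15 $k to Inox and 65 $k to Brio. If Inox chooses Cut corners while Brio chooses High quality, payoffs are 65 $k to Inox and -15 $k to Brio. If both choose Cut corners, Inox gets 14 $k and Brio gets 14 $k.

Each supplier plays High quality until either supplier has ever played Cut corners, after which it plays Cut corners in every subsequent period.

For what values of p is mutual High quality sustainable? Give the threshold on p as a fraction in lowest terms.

Expected continuation weight on next period's payoff is β·p = 3/4·p, which plays the role of the discount factor.
Cooperation requires 3/4·p ≥ (65−58)/(65−14) = 7/51, hence p ≥ 28/153.

28/153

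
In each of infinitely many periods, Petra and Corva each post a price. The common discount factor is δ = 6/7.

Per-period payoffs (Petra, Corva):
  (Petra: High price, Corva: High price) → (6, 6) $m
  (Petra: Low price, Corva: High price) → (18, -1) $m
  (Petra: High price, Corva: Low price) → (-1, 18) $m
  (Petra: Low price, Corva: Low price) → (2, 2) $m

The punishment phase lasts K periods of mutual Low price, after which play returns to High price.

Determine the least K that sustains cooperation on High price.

5

IC: δ(1−δ^K)/(1−δ) ≥ (18−6)/(6−2) = 3.
With δ = 6/7: need 1 − δ^K ≥ 3·(1−6/7)/(6/7), i.e. δ^K ≤ 0.5000.
Since (6/7)^4 = 0.5398 and (6/7)^5 = 0.4627, the smallest such K is 5.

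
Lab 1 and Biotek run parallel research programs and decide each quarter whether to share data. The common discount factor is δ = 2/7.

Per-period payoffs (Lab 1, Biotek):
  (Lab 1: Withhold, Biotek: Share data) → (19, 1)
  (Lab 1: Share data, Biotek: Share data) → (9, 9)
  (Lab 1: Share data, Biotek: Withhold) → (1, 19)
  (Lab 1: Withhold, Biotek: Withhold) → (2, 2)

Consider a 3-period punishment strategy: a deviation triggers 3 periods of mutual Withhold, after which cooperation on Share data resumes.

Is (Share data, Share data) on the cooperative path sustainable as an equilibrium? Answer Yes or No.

No

A one-shot deviation gives 19 now, then 2 for 3 periods, then back to 9.
Gain from deviating: (19−9) today; loss: (9−2) in each of the next 3 periods.
No-deviation condition: (9−2)(δ+…+δ^3) ≥ 19−9, i.e. δ+…+δ^3 ≥ 10/7.
At δ = 2/7: δ+…+δ^3 = 0.3907 < 1.4286.
So cooperation is not sustainable.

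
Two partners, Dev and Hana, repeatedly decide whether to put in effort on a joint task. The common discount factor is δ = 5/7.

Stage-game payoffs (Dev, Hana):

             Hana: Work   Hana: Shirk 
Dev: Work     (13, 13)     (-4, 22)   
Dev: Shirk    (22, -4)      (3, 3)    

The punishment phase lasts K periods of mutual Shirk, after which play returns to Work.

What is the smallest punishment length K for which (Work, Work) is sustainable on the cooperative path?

Need Σ_{k=1}^{K} δ^k ≥ (22−13)/(13−3) = 0.9000 at δ = 5/7.
At K = 1 the sum is 0.7143 < 0.9000; at K = 2 it is 1.2245 ≥ 0.9000.
So the minimum punishment length is K = 2.

2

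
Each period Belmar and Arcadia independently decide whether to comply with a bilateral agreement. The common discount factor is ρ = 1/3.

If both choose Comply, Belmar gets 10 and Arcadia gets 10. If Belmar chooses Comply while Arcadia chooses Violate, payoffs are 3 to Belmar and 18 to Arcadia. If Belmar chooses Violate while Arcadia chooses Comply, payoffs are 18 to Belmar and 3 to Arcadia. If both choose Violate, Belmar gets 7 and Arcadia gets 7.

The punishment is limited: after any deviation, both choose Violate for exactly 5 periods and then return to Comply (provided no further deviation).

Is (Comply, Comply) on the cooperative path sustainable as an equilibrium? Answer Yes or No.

Comparing payoff streams over the 6 periods until play realigns: cooperate → 10(1+ρ+…+ρ^5); deviate → 18 + 7(ρ+…+ρ^5).
Cooperation is sustained iff (10−7)(ρ+…+ρ^5) ≥ 18−10.
ρ+…+ρ^5 = 1/3·(1−(1/3)^5)/(1−1/3) = 0.4979, and (18−10)/(10−7) = 2.6667.
0.4979 < 2.6667, so cooperation is not sustainable.

No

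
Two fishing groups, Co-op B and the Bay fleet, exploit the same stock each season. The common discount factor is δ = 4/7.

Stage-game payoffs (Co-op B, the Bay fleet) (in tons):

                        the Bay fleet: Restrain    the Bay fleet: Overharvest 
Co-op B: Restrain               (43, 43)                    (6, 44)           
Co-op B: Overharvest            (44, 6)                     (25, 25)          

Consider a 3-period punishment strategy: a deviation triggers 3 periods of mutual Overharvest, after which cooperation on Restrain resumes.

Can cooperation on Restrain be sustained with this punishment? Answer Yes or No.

Comparing payoff streams over the 4 periods until play realigns: cooperate → 43(1+δ+…+δ^3); deviate → 44 + 25(δ+…+δ^3).
Cooperation is sustained iff (43−25)(δ+…+δ^3) ≥ 44−43.
δ+…+δ^3 = 4/7·(1−(4/7)^3)/(1−4/7) = 1.0845, and (44−43)/(43−25) = 0.0556.
1.0845 ≥ 0.0556, so cooperation is sustainable.

Yes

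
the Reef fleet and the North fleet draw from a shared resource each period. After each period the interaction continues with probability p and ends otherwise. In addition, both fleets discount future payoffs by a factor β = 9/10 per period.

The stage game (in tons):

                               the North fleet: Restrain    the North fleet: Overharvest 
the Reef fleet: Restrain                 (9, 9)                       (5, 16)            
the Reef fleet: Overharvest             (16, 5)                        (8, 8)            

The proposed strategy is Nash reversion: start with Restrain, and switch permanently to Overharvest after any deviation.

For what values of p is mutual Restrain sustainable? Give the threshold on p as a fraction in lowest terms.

35/36

Expected continuation weight on next period's payoff is β·p = 9/10·p, which plays the role of the discount factor.
Cooperation requires 9/10·p ≥ (16−9)/(16−8) = 7/8, hence p ≥ 35/36.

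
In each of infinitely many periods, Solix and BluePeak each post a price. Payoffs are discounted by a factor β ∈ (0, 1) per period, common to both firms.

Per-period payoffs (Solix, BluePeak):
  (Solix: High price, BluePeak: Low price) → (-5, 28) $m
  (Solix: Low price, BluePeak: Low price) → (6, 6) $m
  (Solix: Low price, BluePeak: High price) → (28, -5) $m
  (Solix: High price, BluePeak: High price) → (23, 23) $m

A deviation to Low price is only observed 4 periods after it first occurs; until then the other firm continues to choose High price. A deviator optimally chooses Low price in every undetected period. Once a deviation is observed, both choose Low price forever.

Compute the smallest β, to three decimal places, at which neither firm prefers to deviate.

0.690

Deviating for the 4 undetected periods gains 28−23 = 5 per period over cooperation, then loses 23−6 = 17 per period forever once punishment starts.
Gain: 5(1 + β + … + β^3); loss: 17·β^4/(1−β).
No profitable deviation ⇔ 5(1−β^4) ≤ 17·β^4, i.e. β^4 ≥ 5/(5+17) = 5/22.
Hence β ≥ (5/22)^(1/4) ≈ 0.690.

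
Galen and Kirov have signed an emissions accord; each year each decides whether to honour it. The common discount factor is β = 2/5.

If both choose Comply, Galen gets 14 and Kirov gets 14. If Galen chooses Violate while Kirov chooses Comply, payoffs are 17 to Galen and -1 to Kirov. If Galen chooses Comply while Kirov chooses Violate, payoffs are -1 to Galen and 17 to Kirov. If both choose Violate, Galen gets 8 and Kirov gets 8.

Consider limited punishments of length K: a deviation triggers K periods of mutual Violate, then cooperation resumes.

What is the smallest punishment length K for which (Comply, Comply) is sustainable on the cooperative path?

2

IC: β(1−β^K)/(1−β) ≥ (17−14)/(14−8) = 1/2.
With β = 2/5: need 1 − β^K ≥ 1/2·(1−2/5)/(2/5), i.e. β^K ≤ 0.2500.
Since (2/5)^1 = 0.4000 and (2/5)^2 = 0.1600, the smallest such K is 2.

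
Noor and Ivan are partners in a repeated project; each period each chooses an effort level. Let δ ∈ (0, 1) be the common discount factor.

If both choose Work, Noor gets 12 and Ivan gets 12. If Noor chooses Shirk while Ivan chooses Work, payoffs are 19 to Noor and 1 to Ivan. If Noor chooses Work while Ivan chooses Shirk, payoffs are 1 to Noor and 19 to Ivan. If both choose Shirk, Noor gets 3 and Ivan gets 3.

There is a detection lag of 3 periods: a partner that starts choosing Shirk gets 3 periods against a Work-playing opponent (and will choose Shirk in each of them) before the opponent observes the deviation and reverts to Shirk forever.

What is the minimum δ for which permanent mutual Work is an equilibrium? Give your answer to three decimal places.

The best deviation is to choose Shirk for all 3 undetected periods, earning 19 each, then 3 forever once detected.
Deviation value: 19(1−δ^3)/(1−δ) + 3δ^3/(1−δ); cooperation value: 12/(1−δ).
IC: 12 ≥ 19(1−δ^3) + 3δ^3 = 19 − 16δ^3.
So δ^3 ≥ 7/16, giving δ ≥ (7/16)^(1/3) ≈ 0.759.

0.759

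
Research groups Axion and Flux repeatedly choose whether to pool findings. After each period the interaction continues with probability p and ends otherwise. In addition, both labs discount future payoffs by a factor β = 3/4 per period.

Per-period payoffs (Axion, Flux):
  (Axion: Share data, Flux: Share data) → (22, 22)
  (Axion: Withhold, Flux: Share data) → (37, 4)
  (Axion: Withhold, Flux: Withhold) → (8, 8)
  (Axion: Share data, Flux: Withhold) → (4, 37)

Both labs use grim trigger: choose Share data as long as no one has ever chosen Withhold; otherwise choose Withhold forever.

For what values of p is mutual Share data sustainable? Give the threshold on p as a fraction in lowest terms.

20/29

Expected continuation weight on next period's payoff is β·p = 3/4·p, which plays the role of the discount factor.
Cooperation requires 3/4·p ≥ (37−22)/(37−8) = 15/29, hence p ≥ 20/29.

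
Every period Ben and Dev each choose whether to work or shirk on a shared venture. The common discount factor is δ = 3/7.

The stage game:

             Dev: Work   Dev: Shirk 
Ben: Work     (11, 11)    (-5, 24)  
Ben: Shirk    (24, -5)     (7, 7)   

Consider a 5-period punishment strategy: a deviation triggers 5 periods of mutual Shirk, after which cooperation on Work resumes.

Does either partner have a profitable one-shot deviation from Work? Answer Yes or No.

Comparing payoff streams over the 6 periods until play realigns: cooperate → 11(1+δ+…+δ^5); deviate → 24 + 7(δ+…+δ^5).
Cooperation is sustained iff (11−7)(δ+…+δ^5) ≥ 24−11.
δ+…+δ^5 = 3/7·(1−(3/7)^5)/(1−3/7) = 0.7392, and (24−11)/(11−7) = 3.2500.
0.7392 < 3.2500, so cooperation is not sustainable.

Yes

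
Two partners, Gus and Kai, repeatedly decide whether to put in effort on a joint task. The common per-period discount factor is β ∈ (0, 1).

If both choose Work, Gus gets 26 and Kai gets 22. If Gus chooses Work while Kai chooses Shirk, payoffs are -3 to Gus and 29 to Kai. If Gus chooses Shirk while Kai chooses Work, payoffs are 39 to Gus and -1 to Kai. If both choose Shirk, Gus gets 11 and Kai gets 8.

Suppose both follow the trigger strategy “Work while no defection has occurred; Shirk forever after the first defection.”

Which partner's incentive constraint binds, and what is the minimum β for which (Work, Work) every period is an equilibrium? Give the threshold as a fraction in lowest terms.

Gus; β ≥ 13/28

For Gus: deviation gain 39−26 = 13, per-period punishment loss 26−11 = 15. IC gives β ≥ 13/28.
For Kai: gain 7, loss 14 per period, so β ≥ 7/21 = 1/3.
The tighter constraint is Gus's, so cooperation needs β ≥ 13/28.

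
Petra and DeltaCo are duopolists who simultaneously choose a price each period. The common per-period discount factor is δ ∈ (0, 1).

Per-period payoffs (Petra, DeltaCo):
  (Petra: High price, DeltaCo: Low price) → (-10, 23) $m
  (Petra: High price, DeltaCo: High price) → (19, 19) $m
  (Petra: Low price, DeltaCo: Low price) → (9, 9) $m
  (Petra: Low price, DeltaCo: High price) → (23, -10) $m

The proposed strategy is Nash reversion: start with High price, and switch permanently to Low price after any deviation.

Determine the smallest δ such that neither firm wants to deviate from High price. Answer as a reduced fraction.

2/7

Under grim trigger the critical discount factor is (T−C)/(T−P) with T = 23, C = 19, P = 9.
δ* = (23−19)/(23−9) = 4/14 = 2/7.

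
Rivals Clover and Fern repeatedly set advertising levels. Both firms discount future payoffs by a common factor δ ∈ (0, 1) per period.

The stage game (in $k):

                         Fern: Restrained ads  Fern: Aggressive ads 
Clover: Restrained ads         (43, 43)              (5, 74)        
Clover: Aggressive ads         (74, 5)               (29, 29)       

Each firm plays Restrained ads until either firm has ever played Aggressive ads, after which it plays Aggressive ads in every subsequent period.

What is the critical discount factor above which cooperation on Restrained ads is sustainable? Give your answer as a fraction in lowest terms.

43/(1−δ) ≥ 74 + 29δ/(1−δ)
43 ≥ 74 − 45δ
δ ≥ 31/45.

31/45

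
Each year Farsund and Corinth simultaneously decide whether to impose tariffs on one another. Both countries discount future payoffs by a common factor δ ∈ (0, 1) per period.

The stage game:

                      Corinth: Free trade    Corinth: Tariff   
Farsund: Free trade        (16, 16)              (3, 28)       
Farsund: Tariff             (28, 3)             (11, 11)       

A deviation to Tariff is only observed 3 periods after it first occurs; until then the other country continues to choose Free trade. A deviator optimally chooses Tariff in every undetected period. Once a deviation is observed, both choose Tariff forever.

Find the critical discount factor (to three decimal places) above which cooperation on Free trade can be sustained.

0.890

Deviating for the 3 undetected periods gains 28−16 = 12 per period over cooperation, then loses 16−11 = 5 per period forever once punishment starts.
Gain: 12(1 + δ + … + δ^2); loss: 5·δ^3/(1−δ).
No profitable deviation ⇔ 12(1−δ^3) ≤ 5·δ^3, i.e. δ^3 ≥ 12/(12+5) = 12/17.
Hence δ ≥ (12/17)^(1/3) ≈ 0.890.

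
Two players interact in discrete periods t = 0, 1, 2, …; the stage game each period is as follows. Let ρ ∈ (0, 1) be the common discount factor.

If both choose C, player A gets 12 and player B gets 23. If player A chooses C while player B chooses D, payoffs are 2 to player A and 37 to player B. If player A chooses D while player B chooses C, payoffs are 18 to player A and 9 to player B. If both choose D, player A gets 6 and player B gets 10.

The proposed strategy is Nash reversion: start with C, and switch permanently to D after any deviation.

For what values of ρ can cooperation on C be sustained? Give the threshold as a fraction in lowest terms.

14/27

For player A: deviation gain 18−12 = 6, per-period punishment loss 12−6 = 6. IC gives ρ ≥ 6/12 = 1/2.
For player B: gain 14, loss 13 per period, so ρ ≥ 14/27.
The tighter constraint is player B's, so cooperation needs ρ ≥ 14/27.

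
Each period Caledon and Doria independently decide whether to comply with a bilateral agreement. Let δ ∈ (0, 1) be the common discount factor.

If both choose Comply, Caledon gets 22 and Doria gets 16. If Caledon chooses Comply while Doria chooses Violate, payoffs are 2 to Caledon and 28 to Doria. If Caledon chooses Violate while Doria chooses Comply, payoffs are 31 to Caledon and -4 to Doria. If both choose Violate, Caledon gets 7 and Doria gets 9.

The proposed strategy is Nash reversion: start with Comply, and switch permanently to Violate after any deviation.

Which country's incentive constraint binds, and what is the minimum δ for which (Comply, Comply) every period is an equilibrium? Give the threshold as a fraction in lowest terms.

Doria; δ ≥ 12/19

Caledon: cooperation gives 22 each period; deviation gives 31 once then 7 forever.
  22/(1−δ) ≥ 31 + 7δ/(1−δ) ⇒ δ ≥ 9/24 = 3/8.
Doria: cooperation gives 16 each period; deviation gives 28 once then 9 forever.
  δ ≥ 12/19.
Both must hold, so the binding constraint is Doria's: δ ≥ 12/19.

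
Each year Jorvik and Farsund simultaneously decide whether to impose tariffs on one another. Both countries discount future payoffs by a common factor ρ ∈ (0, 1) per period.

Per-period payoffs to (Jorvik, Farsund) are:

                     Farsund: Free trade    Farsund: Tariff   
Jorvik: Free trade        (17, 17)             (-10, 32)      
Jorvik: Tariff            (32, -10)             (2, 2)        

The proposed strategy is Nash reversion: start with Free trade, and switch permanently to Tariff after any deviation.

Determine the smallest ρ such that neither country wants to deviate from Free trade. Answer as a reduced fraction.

1/2

Cooperation forever yields 17 each period: 17/(1−ρ).
Deviating yields 32 once, then 2 forever: 32 + 2ρ/(1−ρ).
No profitable deviation requires 17/(1−ρ) ≥ 32 + 2ρ/(1−ρ).
Multiplying by (1−ρ): 17 ≥ 32(1−ρ) + 2ρ = 32 − 30ρ.
So 30ρ ≥ 15, i.e. ρ ≥ 15/30 = 1/2.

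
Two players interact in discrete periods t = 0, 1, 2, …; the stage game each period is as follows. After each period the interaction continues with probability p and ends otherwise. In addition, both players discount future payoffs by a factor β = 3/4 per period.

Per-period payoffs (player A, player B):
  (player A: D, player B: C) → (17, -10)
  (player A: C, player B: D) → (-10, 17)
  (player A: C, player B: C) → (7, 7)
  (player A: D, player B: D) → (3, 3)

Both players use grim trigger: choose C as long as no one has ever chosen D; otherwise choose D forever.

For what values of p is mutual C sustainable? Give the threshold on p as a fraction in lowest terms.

With continuation probability p and discount β, the effective per-period discount factor is βp.
Grim-trigger IC: βp ≥ (17−7)/(17−3) = 5/7.
So p ≥ (5/7)/(3/4) = 20/21.

20/21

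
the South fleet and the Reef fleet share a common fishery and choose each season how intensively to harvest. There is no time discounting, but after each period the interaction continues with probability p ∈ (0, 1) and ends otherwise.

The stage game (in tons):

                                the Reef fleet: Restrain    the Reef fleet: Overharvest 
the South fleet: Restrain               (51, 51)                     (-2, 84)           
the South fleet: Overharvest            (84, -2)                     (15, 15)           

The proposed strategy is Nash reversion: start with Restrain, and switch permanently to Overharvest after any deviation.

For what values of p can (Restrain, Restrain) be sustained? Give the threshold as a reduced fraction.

Expected cooperation value is 51 + p·51 + p²·51 + … = 51/(1−p); deviation gives 84 + p·15/(1−p).
51 ≥ 84(1−p) + 15p ⇒ 69p ≥ 33 ⇒ p ≥ 33/69 = 11/23.

11/23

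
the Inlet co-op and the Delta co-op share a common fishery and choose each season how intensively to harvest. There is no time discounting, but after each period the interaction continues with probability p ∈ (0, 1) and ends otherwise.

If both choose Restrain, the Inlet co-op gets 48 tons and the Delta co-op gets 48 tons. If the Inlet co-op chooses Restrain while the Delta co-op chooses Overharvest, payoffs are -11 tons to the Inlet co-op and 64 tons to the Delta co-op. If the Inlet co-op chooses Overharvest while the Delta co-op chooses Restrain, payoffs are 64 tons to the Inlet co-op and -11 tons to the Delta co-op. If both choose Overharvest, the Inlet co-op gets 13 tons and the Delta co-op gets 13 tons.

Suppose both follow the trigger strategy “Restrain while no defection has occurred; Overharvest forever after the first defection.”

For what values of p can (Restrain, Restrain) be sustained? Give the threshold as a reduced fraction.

16/51

With no time discounting, the continuation probability p plays the role of the discount factor.
Grim-trigger IC: 48/(1−p) ≥ 64 + 13p/(1−p) ⇒ p ≥ (64−48)/(64−13) = 16/51.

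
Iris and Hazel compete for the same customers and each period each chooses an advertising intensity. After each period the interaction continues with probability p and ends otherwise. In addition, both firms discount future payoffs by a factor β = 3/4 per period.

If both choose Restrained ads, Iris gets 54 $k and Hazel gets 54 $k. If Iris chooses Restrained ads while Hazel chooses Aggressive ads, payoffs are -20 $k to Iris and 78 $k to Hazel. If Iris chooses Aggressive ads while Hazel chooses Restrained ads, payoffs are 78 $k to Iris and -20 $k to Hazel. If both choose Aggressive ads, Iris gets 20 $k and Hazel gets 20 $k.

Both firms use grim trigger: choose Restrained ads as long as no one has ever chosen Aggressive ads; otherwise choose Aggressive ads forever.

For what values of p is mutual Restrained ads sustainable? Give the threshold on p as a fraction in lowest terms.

16/29

Expected continuation weight on next period's payoff is β·p = 3/4·p, which plays the role of the discount factor.
Cooperation requires 3/4·p ≥ (78−54)/(78−20) = 12/29, hence p ≥ 16/29.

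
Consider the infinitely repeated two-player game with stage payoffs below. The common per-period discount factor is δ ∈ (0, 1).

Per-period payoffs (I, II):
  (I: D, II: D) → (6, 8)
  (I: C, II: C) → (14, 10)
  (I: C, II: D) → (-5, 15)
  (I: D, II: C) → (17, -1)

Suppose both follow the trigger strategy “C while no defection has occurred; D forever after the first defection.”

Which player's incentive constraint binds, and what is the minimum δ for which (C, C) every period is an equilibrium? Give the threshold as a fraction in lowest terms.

II; δ ≥ 5/7

I: cooperation gives 14 each period; deviation gives 17 once then 6 forever.
  14/(1−δ) ≥ 17 + 6δ/(1−δ) ⇒ δ ≥ 3/11.
II: cooperation gives 10 each period; deviation gives 15 once then 8 forever.
  δ ≥ 5/7.
Both must hold, so the binding constraint is II's: δ ≥ 5/7.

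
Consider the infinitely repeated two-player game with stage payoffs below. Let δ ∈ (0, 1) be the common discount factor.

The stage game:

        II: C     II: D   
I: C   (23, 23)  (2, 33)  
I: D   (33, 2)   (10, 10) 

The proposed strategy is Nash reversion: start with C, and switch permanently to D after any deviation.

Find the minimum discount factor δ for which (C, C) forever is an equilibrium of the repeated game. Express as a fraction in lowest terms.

Cooperation forever yields 23 each period: 23/(1−δ).
Deviating yields 33 once, then 10 forever: 33 + 10δ/(1−δ).
No profitable deviation requires 23/(1−δ) ≥ 33 + 10δ/(1−δ).
Multiplying by (1−δ): 23 ≥ 33(1−δ) + 10δ = 33 − 23δ.
So 23δ ≥ 10, i.e. δ ≥ 10/23.

10/23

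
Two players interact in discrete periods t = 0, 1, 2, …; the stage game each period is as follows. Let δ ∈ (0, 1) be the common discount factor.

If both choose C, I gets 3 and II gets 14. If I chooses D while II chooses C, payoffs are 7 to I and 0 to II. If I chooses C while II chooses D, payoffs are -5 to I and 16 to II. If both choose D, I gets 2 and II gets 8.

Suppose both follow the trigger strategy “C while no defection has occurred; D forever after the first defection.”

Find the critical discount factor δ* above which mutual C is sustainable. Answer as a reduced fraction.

I's threshold: (7−3)/(7−2) = 4/5.
II's threshold: (16−14)/(16−8) = 1/4.
4/5 > 1/4, so I binds and δ* = 4/5.

4/5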